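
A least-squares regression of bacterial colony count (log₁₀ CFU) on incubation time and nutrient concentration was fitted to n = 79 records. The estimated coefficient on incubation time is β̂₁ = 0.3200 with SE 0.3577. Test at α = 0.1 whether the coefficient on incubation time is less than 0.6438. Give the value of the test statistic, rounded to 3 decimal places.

t = -0.905

H₀: β₁ = 0.6438 vs H₁: β₁ < 0.6438.
t = (β̂₁ − β₁⁰)/SE = (0.3200 − 0.6438) / 0.3577 = -0.905.
df = n − k − 1 = 79 − 2 − 1 = 76.
One-sided p ≈ 0.1841, which is ≥ 0.1, so fail to reject H₀.
The data do not give significant evidence that the true slope on incubation time is below 0.6438 log₁₀ CFU per unit, holding the other predictors fixed.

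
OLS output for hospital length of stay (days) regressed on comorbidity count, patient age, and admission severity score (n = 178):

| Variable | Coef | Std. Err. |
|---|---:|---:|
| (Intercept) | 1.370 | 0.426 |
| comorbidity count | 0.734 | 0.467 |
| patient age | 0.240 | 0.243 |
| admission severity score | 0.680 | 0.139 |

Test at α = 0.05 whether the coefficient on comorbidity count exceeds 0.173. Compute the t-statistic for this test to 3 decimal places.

t = 1.201

Read off: b = 0.734, SE = 0.467 for comorbidity count.
H₀: β₁ = 0.173 vs H₁: β₁ > 0.173.
t = (0.734 − 0.173) / 0.467 = 1.201.
df = n − k − 1 = 178 − 3 − 1 = 174.
One-sided p ≈ 0.1156, which is ≥ 0.05, so fail to reject H₀.
The data do not give significant evidence that the true slope on comorbidity count exceeds 0.173 days per unit, holding the other predictors fixed.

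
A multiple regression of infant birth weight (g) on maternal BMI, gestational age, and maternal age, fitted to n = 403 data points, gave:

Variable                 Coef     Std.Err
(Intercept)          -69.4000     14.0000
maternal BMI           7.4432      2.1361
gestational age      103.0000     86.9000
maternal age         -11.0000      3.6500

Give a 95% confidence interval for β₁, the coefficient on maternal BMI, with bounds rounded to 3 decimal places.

Read off: b = 7.4432, SE = 2.1361 for maternal BMI.
df = n − k − 1 = 403 − 3 − 1 = 399.
t* = t_{0.025, 399} = 1.965927.
Margin = t* × SE = 1.965927 × 2.1361 = 4.19942.
CI: 7.4432 ± 4.19942 → (3.244, 11.643).

(3.244, 11.643)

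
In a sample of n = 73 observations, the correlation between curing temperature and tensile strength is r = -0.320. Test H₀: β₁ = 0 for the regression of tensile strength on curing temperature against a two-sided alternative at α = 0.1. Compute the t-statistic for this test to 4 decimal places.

t = -2.8460

t = r·√(n − 2)/√(1 − r²) = -0.320·√71/√0.8976 = -2.8460.
df = n − 2 = 71.
Two-sided p ≈ 0.0058, which is < 0.1, so reject H₀.
There is evidence of a linear association between curing temperature and tensile strength.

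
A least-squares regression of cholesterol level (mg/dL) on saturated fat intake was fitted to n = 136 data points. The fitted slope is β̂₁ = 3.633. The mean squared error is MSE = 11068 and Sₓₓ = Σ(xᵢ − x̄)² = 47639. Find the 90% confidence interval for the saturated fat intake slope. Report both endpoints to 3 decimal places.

(2.835, 4.431)

SE(β̂₁) = √(MSE/Sₓₓ) = √(11068/47639) = 0.482007.
df = n − 2 = 134.
t* = t_{0.05, 134} = 1.656305.
Margin = t* × SE = 1.656305 × 0.482007 = 0.79835.
CI: 3.633 ± 0.79835 → (2.835, 4.431).
With 90% confidence, each one-unit increase in saturated fat intake is associated with a change of between 2.835 and 4.431 mg/dL in cholesterol level.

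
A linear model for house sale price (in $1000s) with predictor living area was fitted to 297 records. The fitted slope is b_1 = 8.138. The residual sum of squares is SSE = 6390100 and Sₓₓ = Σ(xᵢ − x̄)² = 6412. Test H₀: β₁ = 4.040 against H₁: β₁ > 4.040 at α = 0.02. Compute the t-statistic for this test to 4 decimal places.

MSE = SSE/(n − 2) = 6390100/295 = 21661.4.
SE(b_1) = √(MSE/Sₓₓ) = √(21661.4/6412) = 1.838.
t = (8.138 − 4.040) / 1.838 = 2.2296.
df = n − 2 = 295.
One-sided p ≈ 0.0133, which is < 0.02, so reject H₀.
There is evidence that the true slope on living area exceeds 4.040 $1000s per unit.

t = 2.2296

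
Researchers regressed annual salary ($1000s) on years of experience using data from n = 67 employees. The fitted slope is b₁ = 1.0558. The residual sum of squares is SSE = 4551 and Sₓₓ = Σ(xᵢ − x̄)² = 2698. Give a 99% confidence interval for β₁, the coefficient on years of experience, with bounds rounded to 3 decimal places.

MSE = SSE/(n − 2) = 4551/65 = 70.0154.
SE(b₁) = √(MSE/Sₓₓ) = √(70.0154/2698) = 0.161093.
df = n − 2 = 65.
t* = t_{0.005, 65} = 2.653604.
Margin = t* × SE = 2.653604 × 0.161093 = 0.42748.
CI: 1.0558 ± 0.42748 → (0.628, 1.483).
With 99% confidence, each one-unit increase in years of experience is associated with a change of between 0.628 and 1.483 $1000s in annual salary.

(0.628, 1.483)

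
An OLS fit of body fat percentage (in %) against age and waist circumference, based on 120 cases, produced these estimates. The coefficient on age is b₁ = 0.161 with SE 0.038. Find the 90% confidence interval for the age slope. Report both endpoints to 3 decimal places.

(0.098, 0.224)

df = n − k − 1 = 120 − 2 − 1 = 117.
t* = t_{0.05, 117} = 1.657982.
Margin = t* × SE = 1.657982 × 0.038 = 0.06300.
CI: 0.161 ± 0.06300 → (0.098, 0.224).
With 90% confidence, each one-unit increase in age is associated with a change of between 0.098 and 0.224 % in body fat percentage, holding the other predictors fixed.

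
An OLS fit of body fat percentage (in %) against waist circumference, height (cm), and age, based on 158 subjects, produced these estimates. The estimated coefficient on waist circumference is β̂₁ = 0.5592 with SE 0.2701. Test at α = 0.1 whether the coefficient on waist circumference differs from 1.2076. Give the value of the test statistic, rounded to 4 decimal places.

H₀: β₁ = 1.2076 vs H₁: β₁ ≠ 1.2076.
t = (β̂₁ − β₁⁰)/SE = (0.5592 − 1.2076) / 0.2701 = -2.4006.
df = n − k − 1 = 158 − 3 − 1 = 154.
Two-sided p ≈ 0.0176, which is < 0.1, so reject H₀.
There is evidence that the true slope on waist circumference differs from 1.2076 % per unit, holding the other predictors fixed.

t = -2.4006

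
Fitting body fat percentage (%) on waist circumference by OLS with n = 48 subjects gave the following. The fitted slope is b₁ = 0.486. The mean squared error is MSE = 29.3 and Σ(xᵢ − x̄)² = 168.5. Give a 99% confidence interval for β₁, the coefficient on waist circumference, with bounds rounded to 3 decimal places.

(-0.634, 1.606)

SE(b₁) = √(MSE/Sₓₓ) = √(29.3/168.5) = 0.416998.
df = n − 2 = 46.
t* = t_{0.005, 46} = 2.687013.
Margin = t* × SE = 2.687013 × 0.416998 = 1.12048.
CI: 0.486 ± 1.12048 → (-0.634, 1.606).
With 99% confidence, each one-unit increase in waist circumference is associated with a change of between -0.634 and 1.606 % in body fat percentage.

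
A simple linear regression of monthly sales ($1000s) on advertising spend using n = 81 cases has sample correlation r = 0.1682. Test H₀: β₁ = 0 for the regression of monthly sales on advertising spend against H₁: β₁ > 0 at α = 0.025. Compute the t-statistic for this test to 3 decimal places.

t = 1.517

t = r·√(n − 2)/√(1 − r²) = 0.1682·√79/√0.971709 = 1.517.
df = n − 2 = 79.
One-sided p ≈ 0.0667, which is ≥ 0.025, so fail to reject H₀.
The data do not give significant evidence of a linear association between advertising spend and monthly sales.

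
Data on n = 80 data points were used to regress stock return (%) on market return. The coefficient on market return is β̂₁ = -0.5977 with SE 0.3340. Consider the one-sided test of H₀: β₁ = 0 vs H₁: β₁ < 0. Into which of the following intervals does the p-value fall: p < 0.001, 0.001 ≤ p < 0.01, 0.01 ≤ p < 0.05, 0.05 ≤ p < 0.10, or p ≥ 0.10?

0.01 ≤ p < 0.05

t = -0.5977 / 0.3340 = -1.790.
df = n − 2 = 80 − 2 = 78.
One-sided p = P(T_{78} < t) ≈ 0.0387.
So 0.01 ≤ p < 0.05.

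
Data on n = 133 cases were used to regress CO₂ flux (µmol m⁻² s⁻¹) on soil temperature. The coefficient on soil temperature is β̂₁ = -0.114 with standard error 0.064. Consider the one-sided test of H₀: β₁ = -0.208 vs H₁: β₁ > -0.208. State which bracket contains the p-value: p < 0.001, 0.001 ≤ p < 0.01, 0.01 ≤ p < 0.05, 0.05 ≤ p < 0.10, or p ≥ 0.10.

t = (-0.114 − (-0.208)) / 0.064 = 1.469.
df = n − 2 = 133 − 2 = 131.
One-sided p = P(T_{131} > t) ≈ 0.0721.
So 0.05 ≤ p < 0.10.

0.05 ≤ p < 0.10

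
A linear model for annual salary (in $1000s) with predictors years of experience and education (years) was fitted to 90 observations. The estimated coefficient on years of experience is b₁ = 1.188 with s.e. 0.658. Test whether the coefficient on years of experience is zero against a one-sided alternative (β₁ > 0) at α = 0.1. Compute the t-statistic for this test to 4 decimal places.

H₀: β₁ = 0 vs H₁: β₁ > 0.
t = (b₁ − β₁⁰)/SE = 1.188 / 0.658 = 1.8055.
df = n − k − 1 = 90 − 2 − 1 = 87.
One-sided p ≈ 0.0372, which is < 0.1, so reject H₀.
There is evidence that the true slope on years of experience is positive, holding the other predictors fixed.

t = 1.8055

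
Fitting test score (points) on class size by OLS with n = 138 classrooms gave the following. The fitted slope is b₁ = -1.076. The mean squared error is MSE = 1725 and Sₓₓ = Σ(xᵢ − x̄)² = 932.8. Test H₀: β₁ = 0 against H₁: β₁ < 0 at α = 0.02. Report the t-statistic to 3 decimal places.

t = -0.791

SE(b₁) = √(MSE/Sₓₓ) = √(1725/932.8) = 1.35988.
t = -1.076 / 1.35988 = -0.791.
df = n − 2 = 136.
One-sided p ≈ 0.2151, which is ≥ 0.02, so fail to reject H₀.
The data do not give significant evidence that the true slope on class size is negative.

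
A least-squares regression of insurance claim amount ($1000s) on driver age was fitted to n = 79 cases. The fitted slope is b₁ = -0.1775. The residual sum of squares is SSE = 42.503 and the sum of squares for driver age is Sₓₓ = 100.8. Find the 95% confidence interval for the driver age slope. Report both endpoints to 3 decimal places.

MSE = SSE/(n − 2) = 42.503/77 = 0.551987.
SE(b₁) = √(MSE/Sₓₓ) = √(0.551987/100.8) = 0.0740004.
df = n − 2 = 77.
t* = t_{0.025, 77} = 1.991254.
Margin = t* × SE = 1.991254 × 0.0740004 = 0.14735.
CI: -0.1775 ± 0.14735 → (-0.325, -0.030).
With 95% confidence, each one-unit increase in driver age is associated with a change of between -0.325 and -0.030 $1000s in insurance claim amount.

(-0.325, -0.030)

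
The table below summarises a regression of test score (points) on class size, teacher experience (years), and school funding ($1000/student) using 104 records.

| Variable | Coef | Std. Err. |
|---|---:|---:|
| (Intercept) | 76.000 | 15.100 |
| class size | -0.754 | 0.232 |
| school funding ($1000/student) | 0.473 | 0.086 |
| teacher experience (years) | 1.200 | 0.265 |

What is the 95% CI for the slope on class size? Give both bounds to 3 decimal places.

(-1.214, -0.294)

Read off: b = -0.754, SE = 0.232 for class size.
df = n − k − 1 = 104 − 3 − 1 = 100.
t* = t_{0.025, 100} = 1.983972.
Margin = t* × SE = 1.983972 × 0.232 = 0.46028.
CI: -0.754 ± 0.46028 → (-1.214, -0.294).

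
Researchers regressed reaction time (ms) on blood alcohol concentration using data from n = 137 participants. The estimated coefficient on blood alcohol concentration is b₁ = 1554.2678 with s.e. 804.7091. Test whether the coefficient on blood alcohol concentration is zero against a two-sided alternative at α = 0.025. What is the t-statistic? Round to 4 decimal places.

H₀: β₁ = 0 vs H₁: β₁ ≠ 0.
t = (b₁ − β₁⁰)/SE = 1554.2678 / 804.7091 = 1.9315.
df = n − 2 = 137 − 2 = 135.
Two-sided p ≈ 0.0555, which is ≥ 0.025, so fail to reject H₀.
The data do not give significant evidence of an association between blood alcohol concentration and reaction time.

t = 1.9315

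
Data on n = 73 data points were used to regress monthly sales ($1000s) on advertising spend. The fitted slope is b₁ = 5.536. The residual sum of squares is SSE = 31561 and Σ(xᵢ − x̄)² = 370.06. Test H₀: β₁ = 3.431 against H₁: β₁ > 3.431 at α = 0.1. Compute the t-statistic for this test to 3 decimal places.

t = 1.921

MSE = SSE/(n − 2) = 31561/71 = 444.521.
SE(b₁) = √(MSE/Sₓₓ) = √(444.521/370.06) = 1.096.
t = (5.536 − 3.431) / 1.096 = 1.921.
df = n − 2 = 71.
One-sided p ≈ 0.0294, which is < 0.1, so reject H₀.
There is evidence that the true slope on advertising spend exceeds 3.431 $1000s per unit.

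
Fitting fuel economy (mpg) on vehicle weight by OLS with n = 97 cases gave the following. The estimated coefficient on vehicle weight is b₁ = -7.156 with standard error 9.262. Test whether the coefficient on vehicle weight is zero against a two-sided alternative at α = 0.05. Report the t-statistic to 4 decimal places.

H₀: β₁ = 0 vs H₁: β₁ ≠ 0.
t = (b₁ − β₁⁰)/SE = -7.156 / 9.262 = -0.7726.
df = n − 2 = 97 − 2 = 95.
Two-sided p ≈ 0.4417, which is ≥ 0.05, so fail to reject H₀.
The data do not give significant evidence of an association between vehicle weight and fuel economy.

t = -0.7726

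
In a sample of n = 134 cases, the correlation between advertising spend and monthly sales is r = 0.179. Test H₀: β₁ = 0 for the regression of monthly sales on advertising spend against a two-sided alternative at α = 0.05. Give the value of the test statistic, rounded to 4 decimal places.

t = 2.0903

t = r·√(n − 2)/√(1 − r²) = 0.179·√132/√0.967959 = 2.0903.
df = n − 2 = 132.
Two-sided p ≈ 0.0385, which is < 0.05, so reject H₀.
There is evidence of a linear association between advertising spend and monthly sales.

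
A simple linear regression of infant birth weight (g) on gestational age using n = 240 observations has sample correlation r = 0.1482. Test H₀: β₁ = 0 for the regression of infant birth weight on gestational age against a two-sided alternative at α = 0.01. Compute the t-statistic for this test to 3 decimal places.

t = 2.312

t = r·√(n − 2)/√(1 − r²) = 0.1482·√238/√0.978037 = 2.312.
df = n − 2 = 238.
Two-sided p ≈ 0.0216, which is ≥ 0.01, so fail to reject H₀.
The data do not give significant evidence of a linear association between gestational age and infant birth weight.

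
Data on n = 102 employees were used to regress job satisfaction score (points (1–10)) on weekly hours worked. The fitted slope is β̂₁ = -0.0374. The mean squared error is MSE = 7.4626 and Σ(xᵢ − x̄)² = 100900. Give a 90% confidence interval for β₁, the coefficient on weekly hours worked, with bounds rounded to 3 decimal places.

SE(β̂₁) = √(MSE/Sₓₓ) = √(7.4626/100900) = 0.00860002.
df = n − 2 = 100.
t* = t_{0.05, 100} = 1.660234.
Margin = t* × SE = 1.660234 × 0.00860002 = 0.01428.
CI: -0.0374 ± 0.01428 → (-0.052, -0.023).
With 90% confidence, each one-unit increase in weekly hours worked is associated with a change of between -0.052 and -0.023 points (1–10) in job satisfaction score.

(-0.052, -0.023)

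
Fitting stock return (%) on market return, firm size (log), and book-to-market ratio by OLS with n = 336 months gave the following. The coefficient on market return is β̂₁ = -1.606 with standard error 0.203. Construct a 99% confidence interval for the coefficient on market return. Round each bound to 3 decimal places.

(-2.132, -1.080)

df = n − k − 1 = 336 − 3 − 1 = 332.
t* = t_{0.005, 332} = 2.590719.
Margin = t* × SE = 2.590719 × 0.203 = 0.52592.
CI: -1.606 ± 0.52592 → (-2.132, -1.080).
With 99% confidence, each one-unit increase in market return is associated with a change of between -2.132 and -1.080 % in stock return, holding the other predictors fixed.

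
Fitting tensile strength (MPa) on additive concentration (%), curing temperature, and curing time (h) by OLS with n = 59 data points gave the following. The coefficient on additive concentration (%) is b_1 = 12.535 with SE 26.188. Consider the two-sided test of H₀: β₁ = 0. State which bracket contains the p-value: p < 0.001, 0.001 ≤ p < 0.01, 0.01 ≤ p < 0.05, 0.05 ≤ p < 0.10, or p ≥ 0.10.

p ≥ 0.10

t = 12.535 / 26.188 = 0.479.
df = n − k − 1 = 59 − 3 − 1 = 55.
Two-sided p = 2·P(T_{55} > |t|) ≈ 0.6341.
So p ≥ 0.10.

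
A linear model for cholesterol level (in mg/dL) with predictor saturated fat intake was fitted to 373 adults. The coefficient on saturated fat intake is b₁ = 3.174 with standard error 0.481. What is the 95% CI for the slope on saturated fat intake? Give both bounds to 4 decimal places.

df = n − 2 = 373 − 2 = 371.
t* = t_{0.025, 371} = 1.966379.
Margin = t* × SE = 1.966379 × 0.481 = 0.945828.
CI: 3.174 ± 0.945828 → (2.2282, 4.1198).
With 95% confidence, each one-unit increase in saturated fat intake is associated with a change of between 2.2282 and 4.1198 mg/dL in cholesterol level.

(2.2282, 4.1198)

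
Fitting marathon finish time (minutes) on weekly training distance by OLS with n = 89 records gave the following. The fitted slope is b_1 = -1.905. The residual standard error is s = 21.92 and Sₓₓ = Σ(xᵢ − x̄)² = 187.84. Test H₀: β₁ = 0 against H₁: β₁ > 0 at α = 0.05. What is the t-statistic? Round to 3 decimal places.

t = -1.191

SE(b_1) = s/√Sₓₓ = 21.92/√187.84 = 1.59936.
t = -1.905 / 1.59936 = -1.191.
df = n − 2 = 87.
One-sided p ≈ 0.8816, which is ≥ 0.05, so fail to reject H₀.
The data do not give significant evidence that the true slope on weekly training distance is positive.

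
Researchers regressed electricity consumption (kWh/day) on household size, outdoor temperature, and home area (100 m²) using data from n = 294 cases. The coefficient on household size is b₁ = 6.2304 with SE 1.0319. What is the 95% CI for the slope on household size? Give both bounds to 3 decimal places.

(4.199, 8.261)

df = n − k − 1 = 294 − 3 − 1 = 290.
t* = t_{0.025, 290} = 1.968178.
Margin = t* × SE = 1.968178 × 1.0319 = 2.03096.
CI: 6.2304 ± 2.03096 → (4.199, 8.261).
With 95% confidence, each one-unit increase in household size is associated with a change of between 4.199 and 8.261 kWh/day in electricity consumption, holding the other predictors fixed.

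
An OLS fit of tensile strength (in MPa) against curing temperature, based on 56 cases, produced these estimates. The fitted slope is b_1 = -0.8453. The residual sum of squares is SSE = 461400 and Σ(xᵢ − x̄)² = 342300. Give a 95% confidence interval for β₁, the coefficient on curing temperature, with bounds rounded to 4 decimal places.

(-1.1621, -0.5285)

MSE = SSE/(n − 2) = 461400/54 = 8544.44.
SE(b_1) = √(MSE/Sₓₓ) = √(8544.44/342300) = 0.157993.
df = n − 2 = 54.
t* = t_{0.025, 54} = 2.004879.
Margin = t* × SE = 2.004879 × 0.157993 = 0.316757.
CI: -0.8453 ± 0.316757 → (-1.1621, -0.5285).
With 95% confidence, each one-unit increase in curing temperature is associated with a change of between -1.1621 and -0.5285 MPa in tensile strength.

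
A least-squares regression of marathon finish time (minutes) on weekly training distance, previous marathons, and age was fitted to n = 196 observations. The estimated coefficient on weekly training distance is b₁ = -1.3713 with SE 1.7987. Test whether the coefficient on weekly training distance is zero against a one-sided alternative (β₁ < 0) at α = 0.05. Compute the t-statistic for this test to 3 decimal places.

H₀: β₁ = 0 vs H₁: β₁ < 0.
t = (b₁ − β₁⁰)/SE = -1.3713 / 1.7987 = -0.762.
df = n − k − 1 = 196 − 3 − 1 = 192.
One-sided p ≈ 0.2234, which is ≥ 0.05, so fail to reject H₀.
The data do not give significant evidence that the true slope on weekly training distance is negative, holding the other predictors fixed.

t = -0.762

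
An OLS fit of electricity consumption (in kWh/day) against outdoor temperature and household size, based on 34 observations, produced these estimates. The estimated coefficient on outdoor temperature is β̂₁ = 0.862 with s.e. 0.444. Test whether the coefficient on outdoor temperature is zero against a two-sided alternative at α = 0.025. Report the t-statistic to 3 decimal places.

H₀: β₁ = 0 vs H₁: β₁ ≠ 0.
t = (β̂₁ − β₁⁰)/SE = 0.862 / 0.444 = 1.941.
df = n − k − 1 = 34 − 2 − 1 = 31.
Two-sided p ≈ 0.0613, which is ≥ 0.025, so fail to reject H₀.
The data do not give significant evidence of an association between outdoor temperature and electricity consumption, after adjusting for the other predictors.

t = 1.941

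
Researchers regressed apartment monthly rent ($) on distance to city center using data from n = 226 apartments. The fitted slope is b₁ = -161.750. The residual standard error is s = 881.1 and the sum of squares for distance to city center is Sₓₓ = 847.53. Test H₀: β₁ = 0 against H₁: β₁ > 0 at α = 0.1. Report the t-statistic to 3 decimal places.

SE(b₁) = s/√Sₓₓ = 881.1/√847.53 = 30.2655.
t = -161.750 / 30.2655 = -5.344.
df = n − 2 = 224.
One-sided p ≈ 1.0000, which is ≥ 0.1, so fail to reject H₀.
The data do not give significant evidence that the true slope on distance to city center is positive.

t = -5.344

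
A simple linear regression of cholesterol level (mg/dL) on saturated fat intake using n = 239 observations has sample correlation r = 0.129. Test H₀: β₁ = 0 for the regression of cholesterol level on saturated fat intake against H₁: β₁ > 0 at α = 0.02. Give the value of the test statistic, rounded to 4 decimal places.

t = r·√(n − 2)/√(1 − r²) = 0.129·√237/√0.983359 = 2.0027.
df = n − 2 = 237.
One-sided p ≈ 0.0232, which is ≥ 0.02, so fail to reject H₀.
The data do not give significant evidence of a linear association between saturated fat intake and cholesterol level.

t = 2.0027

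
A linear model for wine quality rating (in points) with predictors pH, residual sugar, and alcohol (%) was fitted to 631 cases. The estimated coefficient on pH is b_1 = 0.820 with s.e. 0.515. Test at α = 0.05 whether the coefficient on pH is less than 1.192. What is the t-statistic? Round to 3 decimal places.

H₀: β₁ = 1.192 vs H₁: β₁ < 1.192.
t = (b_1 − β₁⁰)/SE = (0.820 − 1.192) / 0.515 = -0.722.
df = n − k − 1 = 631 − 3 − 1 = 627.
One-sided p ≈ 0.2352, which is ≥ 0.05, so fail to reject H₀.
The data do not give significant evidence that the true slope on pH is below 1.192 points per unit, holding the other predictors fixed.

t = -0.722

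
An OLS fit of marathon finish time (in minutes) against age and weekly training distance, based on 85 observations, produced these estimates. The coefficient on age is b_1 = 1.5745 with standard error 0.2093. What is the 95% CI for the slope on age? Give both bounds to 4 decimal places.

df = n − k − 1 = 85 − 2 − 1 = 82.
t* = t_{0.025, 82} = 1.989319.
Margin = t* × SE = 1.989319 × 0.2093 = 0.416364.
CI: 1.5745 ± 0.416364 → (1.1581, 1.9909).
With 95% confidence, each one-unit increase in age is associated with a change of between 1.1581 and 1.9909 minutes in marathon finish time, holding the other predictors fixed.

(1.1581, 1.9909)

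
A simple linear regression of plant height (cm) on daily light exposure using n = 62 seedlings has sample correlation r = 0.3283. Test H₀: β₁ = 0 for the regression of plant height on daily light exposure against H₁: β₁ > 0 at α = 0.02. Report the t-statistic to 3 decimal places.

t = 2.692

t = r·√(n − 2)/√(1 − r²) = 0.3283·√60/√0.892219 = 2.692.
df = n − 2 = 60.
One-sided p ≈ 0.0046, which is < 0.02, so reject H₀.
There is evidence of a linear association between daily light exposure and plant height.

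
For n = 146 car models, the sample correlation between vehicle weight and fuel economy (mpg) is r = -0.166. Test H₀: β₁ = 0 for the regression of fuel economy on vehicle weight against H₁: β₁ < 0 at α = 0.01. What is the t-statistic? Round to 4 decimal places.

t = r·√(n − 2)/√(1 − r²) = -0.166·√144/√0.972444 = -2.0200.
df = n − 2 = 144.
One-sided p ≈ 0.0226, which is ≥ 0.01, so fail to reject H₀.
The data do not give significant evidence of a linear association between vehicle weight and fuel economy.

t = -2.0200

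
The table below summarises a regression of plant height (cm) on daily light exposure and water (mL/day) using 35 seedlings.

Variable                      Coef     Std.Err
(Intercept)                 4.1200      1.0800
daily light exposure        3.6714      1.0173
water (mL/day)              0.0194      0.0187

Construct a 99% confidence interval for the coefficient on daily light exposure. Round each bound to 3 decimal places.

(0.886, 6.457)

Read off: b = 3.6714, SE = 1.0173 for daily light exposure.
df = n − k − 1 = 35 − 2 − 1 = 32.
t* = t_{0.005, 32} = 2.738481.
Margin = t* × SE = 2.738481 × 1.0173 = 2.78586.
CI: 3.6714 ± 2.78586 → (0.886, 6.457).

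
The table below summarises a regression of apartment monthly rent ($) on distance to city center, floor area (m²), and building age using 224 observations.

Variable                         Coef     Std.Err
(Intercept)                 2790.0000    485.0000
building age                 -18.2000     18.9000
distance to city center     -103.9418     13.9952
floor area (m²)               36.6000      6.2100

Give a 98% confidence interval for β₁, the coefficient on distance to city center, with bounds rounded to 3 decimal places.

Read off: b = -103.9418, SE = 13.9952 for distance to city center.
df = n − k − 1 = 224 − 3 − 1 = 220.
t* = t_{0.01, 220} = 2.343417.
Margin = t* × SE = 2.343417 × 13.9952 = 32.79659.
CI: -103.9418 ± 32.79659 → (-136.738, -71.145).

(-136.738, -71.145)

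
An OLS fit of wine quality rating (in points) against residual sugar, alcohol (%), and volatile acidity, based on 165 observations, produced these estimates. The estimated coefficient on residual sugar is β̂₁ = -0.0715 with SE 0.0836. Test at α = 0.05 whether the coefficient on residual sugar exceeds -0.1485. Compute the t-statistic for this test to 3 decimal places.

H₀: β₁ = -0.1485 vs H₁: β₁ > -0.1485.
t = (β̂₁ − β₁⁰)/SE = (-0.0715 − (-0.1485)) / 0.0836 = 0.921.
df = n − k − 1 = 165 − 3 − 1 = 161.
One-sided p ≈ 0.1792, which is ≥ 0.05, so fail to reject H₀.
The data do not give significant evidence that the true slope on residual sugar exceeds -0.1485 points per unit, holding the other predictors fixed.

t = 0.921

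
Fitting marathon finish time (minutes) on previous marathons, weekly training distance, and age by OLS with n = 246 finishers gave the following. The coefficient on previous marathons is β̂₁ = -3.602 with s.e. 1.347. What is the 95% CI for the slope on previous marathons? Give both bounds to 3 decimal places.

(-6.255, -0.949)

df = n − k − 1 = 246 − 3 − 1 = 242.
t* = t_{0.025, 242} = 1.969815.
Margin = t* × SE = 1.969815 × 1.347 = 2.65334.
CI: -3.602 ± 2.65334 → (-6.255, -0.949).
With 95% confidence, each one-unit increase in previous marathons is associated with a change of between -6.255 and -0.949 minutes in marathon finish time, holding the other predictors fixed.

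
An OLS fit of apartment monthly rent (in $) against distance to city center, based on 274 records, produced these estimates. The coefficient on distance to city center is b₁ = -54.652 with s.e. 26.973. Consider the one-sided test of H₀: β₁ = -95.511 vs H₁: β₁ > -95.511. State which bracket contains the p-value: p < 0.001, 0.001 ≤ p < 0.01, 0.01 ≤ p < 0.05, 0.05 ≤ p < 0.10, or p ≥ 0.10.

0.05 ≤ p < 0.10

t = (-54.652 − (-95.511)) / 26.973 = 1.515.
df = n − 2 = 274 − 2 = 272.
One-sided p = P(T_{272} > t) ≈ 0.0655.
So 0.05 ≤ p < 0.10.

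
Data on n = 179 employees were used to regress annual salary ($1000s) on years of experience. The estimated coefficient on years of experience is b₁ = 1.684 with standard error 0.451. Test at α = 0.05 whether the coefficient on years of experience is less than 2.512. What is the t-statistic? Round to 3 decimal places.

t = -1.836

H₀: β₁ = 2.512 vs H₁: β₁ < 2.512.
t = (b₁ − β₁⁰)/SE = (1.684 − 2.512) / 0.451 = -1.836.
df = n − 2 = 179 − 2 = 177.
One-sided p ≈ 0.0340, which is < 0.05, so reject H₀.
There is evidence that the true slope on years of experience is below 2.512 $1000s per unit.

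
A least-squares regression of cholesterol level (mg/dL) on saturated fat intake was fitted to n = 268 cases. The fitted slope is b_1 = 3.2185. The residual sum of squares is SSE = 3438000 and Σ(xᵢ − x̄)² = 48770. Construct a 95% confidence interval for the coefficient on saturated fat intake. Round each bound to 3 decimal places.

(2.205, 4.232)

MSE = SSE/(n − 2) = 3438000/266 = 12924.8.
SE(b_1) = √(MSE/Sₓₓ) = √(12924.8/48770) = 0.514797.
df = n − 2 = 266.
t* = t_{0.025, 266} = 1.968922.
Margin = t* × SE = 1.968922 × 0.514797 = 1.01359.
CI: 3.2185 ± 1.01359 → (2.205, 4.232).
With 95% confidence, each one-unit increase in saturated fat intake is associated with a change of between 2.205 and 4.232 mg/dL in cholesterol level.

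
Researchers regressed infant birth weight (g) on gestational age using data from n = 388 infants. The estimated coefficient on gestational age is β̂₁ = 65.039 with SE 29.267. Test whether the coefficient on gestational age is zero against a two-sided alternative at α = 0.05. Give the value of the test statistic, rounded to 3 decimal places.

t = 2.222

H₀: β₁ = 0 vs H₁: β₁ ≠ 0.
t = (β̂₁ − β₁⁰)/SE = 65.039 / 29.267 = 2.222.
df = n − 2 = 388 − 2 = 386.
Two-sided p ≈ 0.0268, which is < 0.05, so reject H₀.
There is evidence that gestational age is associated with infant birth weight.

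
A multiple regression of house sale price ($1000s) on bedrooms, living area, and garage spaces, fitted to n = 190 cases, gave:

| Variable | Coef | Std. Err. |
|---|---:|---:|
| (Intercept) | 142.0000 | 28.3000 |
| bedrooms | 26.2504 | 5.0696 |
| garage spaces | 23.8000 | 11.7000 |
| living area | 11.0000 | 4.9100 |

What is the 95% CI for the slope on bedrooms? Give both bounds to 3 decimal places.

Read off: b = 26.2504, SE = 5.0696 for bedrooms.
df = n − k − 1 = 190 − 3 − 1 = 186.
t* = t_{0.025, 186} = 1.9728.
Margin = t* × SE = 1.9728 × 5.0696 = 10.00131.
CI: 26.2504 ± 10.00131 → (16.249, 36.252).

(16.249, 36.252)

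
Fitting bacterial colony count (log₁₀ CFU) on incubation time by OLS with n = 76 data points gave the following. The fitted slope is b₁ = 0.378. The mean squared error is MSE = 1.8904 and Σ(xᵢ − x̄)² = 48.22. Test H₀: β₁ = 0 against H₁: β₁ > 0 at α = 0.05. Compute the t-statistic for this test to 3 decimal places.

t = 1.909

SE(b₁) = √(MSE/Sₓₓ) = √(1.8904/48.22) = 0.197999.
t = 0.378 / 0.197999 = 1.909.
df = n − 2 = 74.
One-sided p ≈ 0.0301, which is < 0.05, so reject H₀.
There is evidence that the true slope on incubation time is positive.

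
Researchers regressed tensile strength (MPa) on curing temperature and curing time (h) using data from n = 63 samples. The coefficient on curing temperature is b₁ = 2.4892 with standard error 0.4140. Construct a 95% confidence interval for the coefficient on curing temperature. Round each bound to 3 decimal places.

(1.661, 3.317)

df = n − k − 1 = 63 − 2 − 1 = 60.
t* = t_{0.025, 60} = 2.000298.
Margin = t* × SE = 2.000298 × 0.4140 = 0.82812.
CI: 2.4892 ± 0.82812 → (1.661, 3.317).
With 95% confidence, each one-unit increase in curing temperature is associated with a change of between 1.661 and 3.317 MPa in tensile strength, holding the other predictors fixed.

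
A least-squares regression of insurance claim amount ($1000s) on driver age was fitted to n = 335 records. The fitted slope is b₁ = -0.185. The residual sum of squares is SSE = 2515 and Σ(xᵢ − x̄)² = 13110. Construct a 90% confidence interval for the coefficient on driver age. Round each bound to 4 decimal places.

(-0.2246, -0.1454)

MSE = SSE/(n − 2) = 2515/333 = 7.55255.
SE(b₁) = √(MSE/Sₓₓ) = √(7.55255/13110) = 0.0240019.
df = n − 2 = 333.
t* = t_{0.05, 333} = 1.649442.
Margin = t* × SE = 1.649442 × 0.0240019 = 0.039590.
CI: -0.185 ± 0.039590 → (-0.2246, -0.1454).
With 90% confidence, each one-unit increase in driver age is associated with a change of between -0.2246 and -0.1454 $1000s in insurance claim amount.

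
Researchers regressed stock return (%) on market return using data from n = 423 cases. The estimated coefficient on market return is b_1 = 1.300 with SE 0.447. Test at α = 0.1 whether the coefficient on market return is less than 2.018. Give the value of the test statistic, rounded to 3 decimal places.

t = -1.606

H₀: β₁ = 2.018 vs H₁: β₁ < 2.018.
t = (b_1 − β₁⁰)/SE = (1.300 − 2.018) / 0.447 = -1.606.
df = n − 2 = 423 − 2 = 421.
One-sided p ≈ 0.0545, which is < 0.1, so reject H₀.
There is evidence that the true slope on market return is below 2.018 % per unit.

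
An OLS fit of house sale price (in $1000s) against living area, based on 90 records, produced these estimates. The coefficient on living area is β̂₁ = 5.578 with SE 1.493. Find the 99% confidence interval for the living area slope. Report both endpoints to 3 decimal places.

(1.647, 9.509)

df = n − 2 = 90 − 2 = 88.
t* = t_{0.005, 88} = 2.632858.
Margin = t* × SE = 2.632858 × 1.493 = 3.93086.
CI: 5.578 ± 3.93086 → (1.647, 9.509).
With 99% confidence, each one-unit increase in living area is associated with a change of between 1.647 and 9.509 $1000s in house sale price.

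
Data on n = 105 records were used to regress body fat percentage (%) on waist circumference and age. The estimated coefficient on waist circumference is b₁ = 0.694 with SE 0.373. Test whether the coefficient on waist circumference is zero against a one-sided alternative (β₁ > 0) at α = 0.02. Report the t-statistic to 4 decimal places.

H₀: β₁ = 0 vs H₁: β₁ > 0.
t = (b₁ − β₁⁰)/SE = 0.694 / 0.373 = 1.8606.
df = n − k − 1 = 105 − 2 − 1 = 102.
One-sided p ≈ 0.0328, which is ≥ 0.02, so fail to reject H₀.
The data do not give significant evidence that the true slope on waist circumference is positive, holding the other predictors fixed.

t = 1.8606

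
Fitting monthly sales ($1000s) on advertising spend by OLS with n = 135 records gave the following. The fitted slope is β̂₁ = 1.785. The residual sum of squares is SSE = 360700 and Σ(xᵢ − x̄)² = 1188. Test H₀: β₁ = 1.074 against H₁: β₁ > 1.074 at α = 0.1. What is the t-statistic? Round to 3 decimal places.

t = 0.471

MSE = SSE/(n − 2) = 360700/133 = 2712.03.
SE(β̂₁) = √(MSE/Sₓₓ) = √(2712.03/1188) = 1.51091.
t = (1.785 − 1.074) / 1.51091 = 0.471.
df = n − 2 = 133.
One-sided p ≈ 0.3194, which is ≥ 0.1, so fail to reject H₀.
The data do not give significant evidence that the true slope on advertising spend exceeds 1.074 $1000s per unit.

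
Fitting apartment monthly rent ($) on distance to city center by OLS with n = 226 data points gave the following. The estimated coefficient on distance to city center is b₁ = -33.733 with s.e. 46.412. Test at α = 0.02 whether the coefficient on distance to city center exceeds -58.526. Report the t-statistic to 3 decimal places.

t = 0.534

H₀: β₁ = -58.526 vs H₁: β₁ > -58.526.
t = (b₁ − β₁⁰)/SE = (-33.733 − (-58.526)) / 46.412 = 0.534.
df = n − 2 = 226 − 2 = 224.
One-sided p ≈ 0.2969, which is ≥ 0.02, so fail to reject H₀.
The data do not give significant evidence that the true slope on distance to city center exceeds -58.526 $ per unit.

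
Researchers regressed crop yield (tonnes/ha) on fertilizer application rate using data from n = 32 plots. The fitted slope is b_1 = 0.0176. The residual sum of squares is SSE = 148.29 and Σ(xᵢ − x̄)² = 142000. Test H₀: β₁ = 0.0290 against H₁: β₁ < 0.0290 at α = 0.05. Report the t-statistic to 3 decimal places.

t = -1.932

MSE = SSE/(n − 2) = 148.29/30 = 4.943.
SE(b_1) = √(MSE/Sₓₓ) = √(4.943/142000) = 0.00589999.
t = (0.0176 − 0.0290) / 0.00589999 = -1.932.
df = n − 2 = 30.
One-sided p ≈ 0.0314, which is < 0.05, so reject H₀.
There is evidence that the true slope on fertilizer application rate is below 0.0290 tonnes/ha per unit.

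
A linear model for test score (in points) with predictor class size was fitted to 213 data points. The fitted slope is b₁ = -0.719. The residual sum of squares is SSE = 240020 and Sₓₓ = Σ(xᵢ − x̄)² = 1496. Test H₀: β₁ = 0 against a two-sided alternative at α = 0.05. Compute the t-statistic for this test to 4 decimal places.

MSE = SSE/(n − 2) = 240020/211 = 1137.54.
SE(b₁) = √(MSE/Sₓₓ) = √(1137.54/1496) = 0.872.
t = -0.719 / 0.872 = -0.8245.
df = n − 2 = 211.
Two-sided p ≈ 0.4106, which is ≥ 0.05, so fail to reject H₀.
The data do not give significant evidence of an association between class size and test score.

t = -0.8245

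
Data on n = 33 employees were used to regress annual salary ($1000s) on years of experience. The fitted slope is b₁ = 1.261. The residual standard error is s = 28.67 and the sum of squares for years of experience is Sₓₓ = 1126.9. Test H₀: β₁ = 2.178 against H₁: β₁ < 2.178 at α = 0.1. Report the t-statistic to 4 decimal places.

t = -1.0737

SE(b₁) = s/√Sₓₓ = 28.67/√1126.9 = 0.854053.
t = (1.261 − 2.178) / 0.854053 = -1.0737.
df = n − 2 = 31.
One-sided p ≈ 0.1456, which is ≥ 0.1, so fail to reject H₀.
The data do not give significant evidence that the true slope on years of experience is below 2.178 $1000s per unit.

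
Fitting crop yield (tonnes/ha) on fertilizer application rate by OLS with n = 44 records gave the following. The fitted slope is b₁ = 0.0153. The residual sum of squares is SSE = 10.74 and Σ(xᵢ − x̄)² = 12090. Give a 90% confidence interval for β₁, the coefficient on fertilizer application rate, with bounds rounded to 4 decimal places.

(0.0076, 0.0230)

MSE = SSE/(n − 2) = 10.74/42 = 0.255714.
SE(b₁) = √(MSE/Sₓₓ) = √(0.255714/12090) = 0.00459901.
df = n − 2 = 42.
t* = t_{0.05, 42} = 1.681952.
Margin = t* × SE = 1.681952 × 0.00459901 = 0.007735.
CI: 0.0153 ± 0.007735 → (0.0076, 0.0230).
With 90% confidence, each one-unit increase in fertilizer application rate is associated with a change of between 0.0076 and 0.0230 tonnes/ha in crop yield.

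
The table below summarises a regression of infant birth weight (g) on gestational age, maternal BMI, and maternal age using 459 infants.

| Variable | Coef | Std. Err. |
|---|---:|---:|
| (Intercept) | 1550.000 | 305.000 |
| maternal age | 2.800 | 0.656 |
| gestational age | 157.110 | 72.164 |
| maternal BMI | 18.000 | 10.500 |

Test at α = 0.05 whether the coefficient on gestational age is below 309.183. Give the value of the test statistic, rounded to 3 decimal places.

t = -2.107

Read off: b = 157.110, SE = 72.164 for gestational age.
H₀: β₁ = 309.183 vs H₁: β₁ < 309.183.
t = (157.110 − 309.183) / 72.164 = -2.107.
df = n − k − 1 = 459 − 3 − 1 = 455.
One-sided p ≈ 0.0178, which is < 0.05, so reject H₀.
There is evidence that the true slope on gestational age is below 309.183 g per unit, holding the other predictors fixed.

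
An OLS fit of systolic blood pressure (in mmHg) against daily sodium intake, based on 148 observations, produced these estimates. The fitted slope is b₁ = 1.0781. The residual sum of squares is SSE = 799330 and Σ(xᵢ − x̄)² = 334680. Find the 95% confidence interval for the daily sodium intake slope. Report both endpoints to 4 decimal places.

(0.8253, 1.3309)

MSE = SSE/(n − 2) = 799330/146 = 5474.86.
SE(b₁) = √(MSE/Sₓₓ) = √(5474.86/334680) = 0.1279.
df = n − 2 = 146.
t* = t_{0.025, 146} = 1.976346.
Margin = t* × SE = 1.976346 × 0.1279 = 0.252775.
CI: 1.0781 ± 0.252775 → (0.8253, 1.3309).
With 95% confidence, each one-unit increase in daily sodium intake is associated with a change of between 0.8253 and 1.3309 mmHg in systolic blood pressure.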